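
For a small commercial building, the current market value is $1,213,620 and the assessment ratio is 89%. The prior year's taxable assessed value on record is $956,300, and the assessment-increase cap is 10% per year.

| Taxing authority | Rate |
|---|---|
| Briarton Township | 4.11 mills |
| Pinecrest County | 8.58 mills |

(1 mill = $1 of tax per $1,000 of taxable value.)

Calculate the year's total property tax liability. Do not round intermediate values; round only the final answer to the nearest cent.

$13,348.99

Uncapped assessed value = $1,213,620 × 0.89 = $1,080,121.8
Cap limit = $956,300 × 1.1 = $1,051,930
Taxable assessed value = min($1,080,121.8, $1,051,930) = $1,051,930 (cap binds)
Briarton Township: $1,051,930 × 0.00411 = $4,323.4323
Pinecrest County: $1,051,930 × 0.00858 = $9,025.5594
Total = $13,348.9917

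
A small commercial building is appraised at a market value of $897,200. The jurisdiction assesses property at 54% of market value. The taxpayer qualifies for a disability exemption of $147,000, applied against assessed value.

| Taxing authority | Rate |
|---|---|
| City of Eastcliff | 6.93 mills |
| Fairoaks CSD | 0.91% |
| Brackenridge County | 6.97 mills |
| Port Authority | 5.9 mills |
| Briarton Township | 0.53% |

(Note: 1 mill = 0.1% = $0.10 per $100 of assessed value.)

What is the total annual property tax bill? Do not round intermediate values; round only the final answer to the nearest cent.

$11,542.09

Assessed value = $897,200 × 0.54 = $484,488
Taxable value = $484,488 − $147,000 = $337,488
City of Eastcliff: $337,488 × 0.00693 = $2,338.79184
Fairoaks CSD: $337,488 × 0.0091 = $3,071.1408
Brackenridge County: $337,488 × 0.00697 = $2,352.29136
Port Authority: $337,488 × 0.0059 = $1,991.1792
Briarton Township: $337,488 × 0.0053 = $1,788.6864
Total = $11,542.0896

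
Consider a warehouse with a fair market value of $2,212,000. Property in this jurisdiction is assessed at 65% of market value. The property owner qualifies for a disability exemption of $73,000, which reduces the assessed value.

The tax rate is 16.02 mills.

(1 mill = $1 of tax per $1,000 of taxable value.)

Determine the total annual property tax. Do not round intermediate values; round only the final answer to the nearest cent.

$21,864.10

Assessed value = $2,212,000 × 0.65 = $1,437,800
Taxable value = $1,437,800 − $73,000 = $1,364,800
Tax = $1,364,800 × 0.01602 = $21,864.096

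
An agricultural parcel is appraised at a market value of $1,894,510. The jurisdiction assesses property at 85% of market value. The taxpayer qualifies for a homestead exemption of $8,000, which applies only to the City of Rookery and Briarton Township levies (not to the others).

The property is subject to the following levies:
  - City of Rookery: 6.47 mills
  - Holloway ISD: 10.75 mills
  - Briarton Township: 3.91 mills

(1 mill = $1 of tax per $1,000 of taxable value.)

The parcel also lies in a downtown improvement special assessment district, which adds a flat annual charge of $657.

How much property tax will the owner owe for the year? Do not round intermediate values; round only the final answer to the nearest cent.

Assessed value = $1,894,510 × 0.85 = $1,610,333.5
City of Rookery: ($1,610,333.5 − $8,000) × 0.00647 = $1,602,333.5 × 0.00647 = $10,367.097745
Holloway ISD: $1,610,333.5 × 0.01075 = $17,311.085125
Briarton Township: ($1,610,333.5 − $8,000) × 0.00391 = $1,602,333.5 × 0.00391 = $6,265.123985
Levies subtotal = $33,943.306855
Total = $33,943.306855 + $657 = $34,600.306855

$34,600.31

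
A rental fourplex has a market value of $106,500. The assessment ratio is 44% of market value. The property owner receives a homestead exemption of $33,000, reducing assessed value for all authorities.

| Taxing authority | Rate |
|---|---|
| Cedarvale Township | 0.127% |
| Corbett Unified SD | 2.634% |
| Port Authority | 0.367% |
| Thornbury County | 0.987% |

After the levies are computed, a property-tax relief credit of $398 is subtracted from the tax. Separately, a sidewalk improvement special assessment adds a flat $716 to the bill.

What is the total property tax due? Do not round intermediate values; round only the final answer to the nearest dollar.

Assessed value = $106,500 × 0.44 = $46,860
Taxable value = $46,860 − $33,000 = $13,860
Cedarvale Township: $13,860 × 0.00127 = $17.6022
Corbett Unified SD: $13,860 × 0.02634 = $365.0724
Port Authority: $13,860 × 0.00367 = $50.8662
Thornbury County: $13,860 × 0.00987 = $136.7982
Levies subtotal = $570.339
After credit = $570.339 − $398 = $172.339
Total = $172.339 + $716 = $888.339

$888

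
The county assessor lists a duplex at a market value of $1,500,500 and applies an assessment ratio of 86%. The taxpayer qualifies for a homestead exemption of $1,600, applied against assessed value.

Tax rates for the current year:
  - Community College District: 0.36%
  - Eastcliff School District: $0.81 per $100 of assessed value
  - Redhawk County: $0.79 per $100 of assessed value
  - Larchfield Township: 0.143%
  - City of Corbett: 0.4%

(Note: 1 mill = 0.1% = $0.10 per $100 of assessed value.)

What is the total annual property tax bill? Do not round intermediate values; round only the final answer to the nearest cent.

Assessed value = $1,500,500 × 0.86 = $1,290,430
Taxable value = $1,290,430 − $1,600 = $1,288,830
Community College District: $1,288,830 × 0.0036 = $4,639.788
Eastcliff School District: $1,288,830 × 0.0081 = $10,439.523
Redhawk County: $1,288,830 × 0.0079 = $10,181.757
Larchfield Township: $1,288,830 × 0.00143 = $1,843.0269
City of Corbett: $1,288,830 × 0.004 = $5,155.32
Total = $32,259.4149

$32,259.41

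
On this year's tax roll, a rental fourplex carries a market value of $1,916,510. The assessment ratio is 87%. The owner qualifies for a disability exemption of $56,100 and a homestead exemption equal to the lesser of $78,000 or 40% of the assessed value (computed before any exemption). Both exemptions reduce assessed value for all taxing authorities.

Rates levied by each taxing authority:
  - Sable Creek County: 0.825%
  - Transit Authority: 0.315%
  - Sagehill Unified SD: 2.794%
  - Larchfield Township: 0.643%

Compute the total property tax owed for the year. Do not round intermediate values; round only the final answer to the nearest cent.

Assessed value = $1,916,510 × 0.87 = $1,667,363.7
Homestead exemption = min($78,000, 40% × $1,667,363.7) = min($78,000, $666,945.48) = $78,000 (dollar cap binds)
Taxable value = $1,667,363.7 − $56,100 − $78,000 = $1,533,263.7
Sable Creek County: $1,533,263.7 × 0.00825 = $12,649.425525
Transit Authority: $1,533,263.7 × 0.00315 = $4,829.780655
Sagehill Unified SD: $1,533,263.7 × 0.02794 = $42,839.387778
Larchfield Township: $1,533,263.7 × 0.00643 = $9,858.885591
Total = $70,177.479549

$70,177.48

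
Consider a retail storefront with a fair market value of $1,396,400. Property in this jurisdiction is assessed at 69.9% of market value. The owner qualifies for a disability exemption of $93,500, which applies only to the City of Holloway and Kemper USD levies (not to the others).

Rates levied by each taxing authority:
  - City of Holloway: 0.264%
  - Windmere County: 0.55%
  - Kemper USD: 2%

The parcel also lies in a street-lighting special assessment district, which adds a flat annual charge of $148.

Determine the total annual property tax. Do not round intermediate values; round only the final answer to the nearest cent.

$25,498.15

Assessed value = $1,396,400 × 0.699 = $976,083.6
City of Holloway: ($976,083.6 − $93,500) × 0.00264 = $882,583.6 × 0.00264 = $2,330.020704
Windmere County: $976,083.6 × 0.0055 = $5,368.4598
Kemper USD: ($976,083.6 − $93,500) × 0.02 = $882,583.6 × 0.02 = $17,651.672
Levies subtotal = $25,350.152504
Total = $25,350.152504 + $148 = $25,498.152504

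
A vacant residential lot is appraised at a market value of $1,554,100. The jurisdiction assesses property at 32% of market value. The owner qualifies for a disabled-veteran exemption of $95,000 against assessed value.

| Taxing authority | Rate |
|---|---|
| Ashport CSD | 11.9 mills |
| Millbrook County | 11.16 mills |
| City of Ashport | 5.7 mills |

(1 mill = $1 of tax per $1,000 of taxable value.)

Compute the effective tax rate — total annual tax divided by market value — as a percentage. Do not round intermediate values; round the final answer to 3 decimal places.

Assessed value = $1,554,100 × 0.32 = $497,312
Taxable value = $497,312 − $95,000 = $402,312
Ashport CSD: $402,312 × 0.0119 = $4,787.5128
Millbrook County: $402,312 × 0.01116 = $4,489.80192
City of Ashport: $402,312 × 0.0057 = $2,293.1784
Total tax = $11,570.49312
Effective rate = $11,570.49312 ÷ $1,554,100 = 0.745% of market value

0.745%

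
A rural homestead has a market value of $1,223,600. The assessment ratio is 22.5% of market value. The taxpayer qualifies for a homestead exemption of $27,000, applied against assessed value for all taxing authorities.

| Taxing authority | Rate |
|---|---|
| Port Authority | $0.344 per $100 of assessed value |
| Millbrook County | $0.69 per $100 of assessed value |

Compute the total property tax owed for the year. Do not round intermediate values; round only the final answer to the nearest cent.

Assessed value = $1,223,600 × 0.225 = $275,310
Taxable value = $275,310 − $27,000 = $248,310
Port Authority: $248,310 × 0.00344 = $854.1864
Millbrook County: $248,310 × 0.0069 = $1,713.339
Total = $854.1864 + $1,713.339 = $2,567.5254

$2,567.53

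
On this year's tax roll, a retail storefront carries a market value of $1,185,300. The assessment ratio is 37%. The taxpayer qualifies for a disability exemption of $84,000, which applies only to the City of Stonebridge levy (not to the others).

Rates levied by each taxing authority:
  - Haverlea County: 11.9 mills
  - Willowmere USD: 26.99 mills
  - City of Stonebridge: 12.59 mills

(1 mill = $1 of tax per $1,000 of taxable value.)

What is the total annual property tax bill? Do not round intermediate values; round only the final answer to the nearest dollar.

Assessed value = $1,185,300 × 0.37 = $438,561
Haverlea County: $438,561 × 0.0119 = $5,218.8759
Willowmere USD: $438,561 × 0.02699 = $11,836.76139
City of Stonebridge: ($438,561 − $84,000) × 0.01259 = $354,561 × 0.01259 = $4,463.92299
Total = $21,519.56028

$21,520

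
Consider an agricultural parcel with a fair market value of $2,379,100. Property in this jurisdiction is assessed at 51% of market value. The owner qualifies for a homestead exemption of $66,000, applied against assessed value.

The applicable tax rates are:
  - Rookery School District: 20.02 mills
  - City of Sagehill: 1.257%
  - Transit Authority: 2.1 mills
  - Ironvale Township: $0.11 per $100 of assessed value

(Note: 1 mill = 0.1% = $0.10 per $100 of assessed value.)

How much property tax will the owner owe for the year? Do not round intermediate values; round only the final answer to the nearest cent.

$41,063.33

Assessed value = $2,379,100 × 0.51 = $1,213,341
Taxable value = $1,213,341 − $66,000 = $1,147,341
Rookery School District: $1,147,341 × 0.02002 = $22,969.76682
City of Sagehill: $1,147,341 × 0.01257 = $14,422.07637
Transit Authority: $1,147,341 × 0.0021 = $2,409.4161
Ironvale Township: $1,147,341 × 0.0011 = $1,262.0751
Total = $41,063.33439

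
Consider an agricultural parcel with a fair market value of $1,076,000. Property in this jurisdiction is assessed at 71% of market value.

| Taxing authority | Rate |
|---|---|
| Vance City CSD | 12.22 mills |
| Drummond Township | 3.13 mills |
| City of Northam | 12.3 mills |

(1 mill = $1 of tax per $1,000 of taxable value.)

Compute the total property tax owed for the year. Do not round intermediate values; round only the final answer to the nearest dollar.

Assessed value = $1,076,000 × 0.71 = $763,960
Vance City CSD: $763,960 × 0.01222 = $9,335.5912
Drummond Township: $763,960 × 0.00313 = $2,391.1948
City of Northam: $763,960 × 0.0123 = $9,396.708
Total = $9,335.5912 + $2,391.1948 + $9,396.708 = $21,123.494

$21,123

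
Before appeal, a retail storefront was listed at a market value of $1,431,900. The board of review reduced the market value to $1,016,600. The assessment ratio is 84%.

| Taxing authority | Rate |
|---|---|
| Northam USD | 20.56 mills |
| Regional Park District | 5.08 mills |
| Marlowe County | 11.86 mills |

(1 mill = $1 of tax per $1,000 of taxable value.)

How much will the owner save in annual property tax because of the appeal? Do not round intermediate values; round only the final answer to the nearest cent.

$13,081.95

Old assessed value = $1,431,900 × 0.84 = $1,202,796
New assessed value = $1,016,600 × 0.84 = $853,944
Combined rate = 0.02056 + 0.00508 + 0.01186 = 0.0375
Old tax = $1,202,796 × 0.0375 = $45,104.85
New tax = $853,944 × 0.0375 = $32,022.9
Reduction = $45,104.85 − $32,022.9 = $13,081.95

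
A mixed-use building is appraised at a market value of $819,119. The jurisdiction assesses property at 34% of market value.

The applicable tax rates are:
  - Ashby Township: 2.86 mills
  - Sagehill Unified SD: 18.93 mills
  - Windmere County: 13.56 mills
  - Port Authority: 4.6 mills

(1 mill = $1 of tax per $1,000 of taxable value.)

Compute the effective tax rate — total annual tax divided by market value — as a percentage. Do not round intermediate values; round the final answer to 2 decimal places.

Assessed value = $819,119 × 0.34 = $278,500.46
Ashby Township: $278,500.46 × 0.00286 = $796.5113156
Sagehill Unified SD: $278,500.46 × 0.01893 = $5,272.0137078
Windmere County: $278,500.46 × 0.01356 = $3,776.4662376
Port Authority: $278,500.46 × 0.0046 = $1,281.102116
Total tax = $11,126.093377
Effective rate = $11,126.093377 ÷ $819,119 = 1.36% of market value

1.36%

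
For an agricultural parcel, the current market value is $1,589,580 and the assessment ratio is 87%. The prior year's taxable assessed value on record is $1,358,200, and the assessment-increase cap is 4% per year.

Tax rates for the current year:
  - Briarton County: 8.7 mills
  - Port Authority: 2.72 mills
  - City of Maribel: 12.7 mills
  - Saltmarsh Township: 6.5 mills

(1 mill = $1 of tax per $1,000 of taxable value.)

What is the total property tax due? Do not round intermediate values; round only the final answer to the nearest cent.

Uncapped assessed value = $1,589,580 × 0.87 = $1,382,934.6
Cap limit = $1,358,200 × 1.04 = $1,412,528
Taxable assessed value = min($1,382,934.6, $1,412,528) = $1,382,934.6 (cap does not bind)
Briarton County: $1,382,934.6 × 0.0087 = $12,031.53102
Port Authority: $1,382,934.6 × 0.00272 = $3,761.582112
City of Maribel: $1,382,934.6 × 0.0127 = $17,563.26942
Saltmarsh Township: $1,382,934.6 × 0.0065 = $8,989.0749
Total = $42,345.457452

$42,345.46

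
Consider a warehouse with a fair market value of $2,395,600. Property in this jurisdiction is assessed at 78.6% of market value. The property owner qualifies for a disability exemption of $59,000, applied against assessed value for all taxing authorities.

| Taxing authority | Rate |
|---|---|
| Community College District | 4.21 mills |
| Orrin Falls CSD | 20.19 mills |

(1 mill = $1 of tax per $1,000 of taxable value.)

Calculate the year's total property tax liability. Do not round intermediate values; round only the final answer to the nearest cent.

$44,504.18

Assessed value = $2,395,600 × 0.786 = $1,882,941.6
Taxable value = $1,882,941.6 − $59,000 = $1,823,941.6
Community College District: $1,823,941.6 × 0.00421 = $7,678.794136
Orrin Falls CSD: $1,823,941.6 × 0.02019 = $36,825.380904
Total = $7,678.794136 + $36,825.380904 = $44,504.17504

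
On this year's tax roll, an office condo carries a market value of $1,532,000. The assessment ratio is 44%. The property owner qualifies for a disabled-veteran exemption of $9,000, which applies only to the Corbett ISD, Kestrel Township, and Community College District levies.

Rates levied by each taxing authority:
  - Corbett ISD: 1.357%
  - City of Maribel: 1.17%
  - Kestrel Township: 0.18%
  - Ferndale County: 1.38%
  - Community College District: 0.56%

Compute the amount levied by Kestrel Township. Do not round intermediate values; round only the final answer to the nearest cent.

$1,197.14

Assessed value = $1,532,000 × 0.44 = $674,080
Kestrel Township taxable value = $674,080 − $9,000 = $665,080
Kestrel Township levy = $665,080 × 0.0018 = $1,197.144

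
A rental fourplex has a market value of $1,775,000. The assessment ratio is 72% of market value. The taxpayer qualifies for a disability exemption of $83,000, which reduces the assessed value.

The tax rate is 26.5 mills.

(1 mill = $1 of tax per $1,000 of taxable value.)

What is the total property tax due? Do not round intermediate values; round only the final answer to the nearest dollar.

$31,668

Assessed value = $1,775,000 × 0.72 = $1,278,000
Taxable value = $1,278,000 − $83,000 = $1,195,000
Tax = $1,195,000 × 0.0265 = $31,667.5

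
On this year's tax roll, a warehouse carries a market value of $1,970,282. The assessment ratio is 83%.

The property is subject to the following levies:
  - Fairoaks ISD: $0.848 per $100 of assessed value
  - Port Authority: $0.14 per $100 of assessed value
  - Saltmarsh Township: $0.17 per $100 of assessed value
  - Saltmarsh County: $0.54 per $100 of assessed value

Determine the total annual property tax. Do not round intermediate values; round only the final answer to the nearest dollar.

Assessed value = $1,970,282 × 0.83 = $1,635,334.06
Fairoaks ISD: $1,635,334.06 × 0.00848 = $13,867.6328288
Port Authority: $1,635,334.06 × 0.0014 = $2,289.467684
Saltmarsh Township: $1,635,334.06 × 0.0017 = $2,780.067902
Saltmarsh County: $1,635,334.06 × 0.0054 = $8,830.803924
Total = $13,867.6328288 + $2,289.467684 + $2,780.067902 + $8,830.803924 = $27,767.9723388

$27,768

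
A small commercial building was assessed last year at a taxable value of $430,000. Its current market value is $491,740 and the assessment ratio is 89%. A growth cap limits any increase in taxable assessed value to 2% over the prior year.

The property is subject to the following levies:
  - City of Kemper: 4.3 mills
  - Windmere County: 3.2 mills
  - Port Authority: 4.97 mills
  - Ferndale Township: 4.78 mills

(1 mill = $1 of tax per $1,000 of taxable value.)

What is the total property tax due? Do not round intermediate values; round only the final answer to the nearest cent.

$7,549.44

Uncapped assessed value = $491,740 × 0.89 = $437,648.6
Cap limit = $430,000 × 1.02 = $438,600
Taxable assessed value = min($437,648.6, $438,600) = $437,648.6 (cap does not bind)
City of Kemper: $437,648.6 × 0.0043 = $1,881.88898
Windmere County: $437,648.6 × 0.0032 = $1,400.47552
Port Authority: $437,648.6 × 0.00497 = $2,175.113542
Ferndale Township: $437,648.6 × 0.00478 = $2,091.960308
Total = $7,549.43835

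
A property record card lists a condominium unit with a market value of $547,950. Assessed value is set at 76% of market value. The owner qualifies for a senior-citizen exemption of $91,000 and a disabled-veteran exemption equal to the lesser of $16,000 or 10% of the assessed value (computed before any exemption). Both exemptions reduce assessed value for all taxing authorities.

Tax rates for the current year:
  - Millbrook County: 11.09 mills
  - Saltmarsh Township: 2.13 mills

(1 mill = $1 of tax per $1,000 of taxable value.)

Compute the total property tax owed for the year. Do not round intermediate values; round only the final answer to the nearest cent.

Assessed value = $547,950 × 0.76 = $416,442
Disabled-veteran exemption = min($16,000, 10% × $416,442) = min($16,000, $41,644.2) = $16,000 (dollar cap binds)
Taxable value = $416,442 − $91,000 − $16,000 = $309,442
Millbrook County: $309,442 × 0.01109 = $3,431.71178
Saltmarsh Township: $309,442 × 0.00213 = $659.11146
Total = $4,090.82324

$4,090.82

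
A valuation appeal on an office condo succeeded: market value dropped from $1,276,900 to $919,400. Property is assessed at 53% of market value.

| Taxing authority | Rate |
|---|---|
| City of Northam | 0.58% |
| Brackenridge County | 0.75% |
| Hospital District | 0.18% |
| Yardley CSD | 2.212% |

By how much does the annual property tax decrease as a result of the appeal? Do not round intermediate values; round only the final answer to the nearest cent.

Old assessed value = $1,276,900 × 0.53 = $676,757
New assessed value = $919,400 × 0.53 = $487,282
Combined rate = 0.0058 + 0.0075 + 0.0018 + 0.02212 = 0.03722
Old tax = $676,757 × 0.03722 = $25,188.89554
New tax = $487,282 × 0.03722 = $18,136.63604
Reduction = $25,188.89554 − $18,136.63604 = $7,052.2595

$7,052.26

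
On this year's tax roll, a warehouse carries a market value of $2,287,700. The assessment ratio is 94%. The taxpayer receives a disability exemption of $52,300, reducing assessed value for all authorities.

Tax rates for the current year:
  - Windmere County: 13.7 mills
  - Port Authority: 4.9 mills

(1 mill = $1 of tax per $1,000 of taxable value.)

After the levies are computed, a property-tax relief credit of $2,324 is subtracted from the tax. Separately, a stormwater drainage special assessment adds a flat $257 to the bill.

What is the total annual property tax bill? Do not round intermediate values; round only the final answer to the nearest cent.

Assessed value = $2,287,700 × 0.94 = $2,150,438
Taxable value = $2,150,438 − $52,300 = $2,098,138
Windmere County: $2,098,138 × 0.0137 = $28,744.4906
Port Authority: $2,098,138 × 0.0049 = $10,280.8762
Levies subtotal = $39,025.3668
After credit = $39,025.3668 − $2,324 = $36,701.3668
Total = $36,701.3668 + $257 = $36,958.3668

$36,958.37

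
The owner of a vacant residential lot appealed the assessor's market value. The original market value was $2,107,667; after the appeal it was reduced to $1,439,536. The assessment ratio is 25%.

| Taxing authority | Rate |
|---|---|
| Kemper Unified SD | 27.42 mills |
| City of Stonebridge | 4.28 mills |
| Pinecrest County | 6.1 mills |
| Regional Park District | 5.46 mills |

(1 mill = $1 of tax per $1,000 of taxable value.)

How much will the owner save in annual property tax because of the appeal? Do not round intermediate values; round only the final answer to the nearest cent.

$7,225.84

Old assessed value = $2,107,667 × 0.25 = $526,916.75
New assessed value = $1,439,536 × 0.25 = $359,884
Combined rate = 0.02742 + 0.00428 + 0.0061 + 0.00546 = 0.04326
Old tax = $526,916.75 × 0.04326 = $22,794.418605
New tax = $359,884 × 0.04326 = $15,568.58184
Reduction = $22,794.418605 − $15,568.58184 = $7,225.836765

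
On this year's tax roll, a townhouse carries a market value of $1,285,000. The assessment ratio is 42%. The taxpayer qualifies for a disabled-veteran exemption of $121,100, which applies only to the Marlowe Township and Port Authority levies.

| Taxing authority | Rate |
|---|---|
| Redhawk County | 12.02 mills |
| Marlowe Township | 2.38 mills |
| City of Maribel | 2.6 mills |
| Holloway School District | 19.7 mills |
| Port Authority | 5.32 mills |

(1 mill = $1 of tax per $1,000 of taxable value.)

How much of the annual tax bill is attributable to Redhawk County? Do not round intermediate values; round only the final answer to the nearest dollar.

Assessed value = $1,285,000 × 0.42 = $539,700
Redhawk County taxable value = $539,700 (exemption does not apply)
Redhawk County levy = $539,700 × 0.01202 = $6,487.194

$6,487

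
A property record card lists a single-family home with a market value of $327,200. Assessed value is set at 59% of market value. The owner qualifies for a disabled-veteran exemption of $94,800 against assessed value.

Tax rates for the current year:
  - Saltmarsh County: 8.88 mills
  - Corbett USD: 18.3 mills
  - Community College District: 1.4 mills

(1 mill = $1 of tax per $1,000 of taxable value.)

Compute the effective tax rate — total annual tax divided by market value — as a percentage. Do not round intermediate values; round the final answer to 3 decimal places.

0.858%

Assessed value = $327,200 × 0.59 = $193,048
Taxable value = $193,048 − $94,800 = $98,248
Saltmarsh County: $98,248 × 0.00888 = $872.44224
Corbett USD: $98,248 × 0.0183 = $1,797.9384
Community College District: $98,248 × 0.0014 = $137.5472
Total tax = $2,807.92784
Effective rate = $2,807.92784 ÷ $327,200 = 0.858% of market value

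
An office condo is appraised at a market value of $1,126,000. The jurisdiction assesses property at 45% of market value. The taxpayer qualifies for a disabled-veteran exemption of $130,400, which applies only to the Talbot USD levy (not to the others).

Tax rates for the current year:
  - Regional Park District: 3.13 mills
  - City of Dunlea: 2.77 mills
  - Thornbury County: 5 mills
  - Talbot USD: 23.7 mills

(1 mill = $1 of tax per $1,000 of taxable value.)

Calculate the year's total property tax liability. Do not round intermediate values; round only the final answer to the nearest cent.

$14,441.34

Assessed value = $1,126,000 × 0.45 = $506,700
Regional Park District: $506,700 × 0.00313 = $1,585.971
City of Dunlea: $506,700 × 0.00277 = $1,403.559
Thornbury County: $506,700 × 0.005 = $2,533.5
Talbot USD: ($506,700 − $130,400) × 0.0237 = $376,300 × 0.0237 = $8,918.31
Total = $14,441.34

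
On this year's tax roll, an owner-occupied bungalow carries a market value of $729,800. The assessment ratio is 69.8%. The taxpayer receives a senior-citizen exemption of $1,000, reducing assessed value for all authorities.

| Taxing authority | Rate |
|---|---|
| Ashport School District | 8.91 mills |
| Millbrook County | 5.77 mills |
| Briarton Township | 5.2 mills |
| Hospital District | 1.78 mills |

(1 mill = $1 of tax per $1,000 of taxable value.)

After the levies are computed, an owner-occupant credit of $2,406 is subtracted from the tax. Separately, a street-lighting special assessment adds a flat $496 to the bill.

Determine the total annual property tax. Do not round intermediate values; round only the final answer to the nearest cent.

$9,101.95

Assessed value = $729,800 × 0.698 = $509,400.4
Taxable value = $509,400.4 − $1,000 = $508,400.4
Ashport School District: $508,400.4 × 0.00891 = $4,529.847564
Millbrook County: $508,400.4 × 0.00577 = $2,933.470308
Briarton Township: $508,400.4 × 0.0052 = $2,643.68208
Hospital District: $508,400.4 × 0.00178 = $904.952712
Levies subtotal = $11,011.952664
After credit = $11,011.952664 − $2,406 = $8,605.952664
Total = $8,605.952664 + $496 = $9,101.952664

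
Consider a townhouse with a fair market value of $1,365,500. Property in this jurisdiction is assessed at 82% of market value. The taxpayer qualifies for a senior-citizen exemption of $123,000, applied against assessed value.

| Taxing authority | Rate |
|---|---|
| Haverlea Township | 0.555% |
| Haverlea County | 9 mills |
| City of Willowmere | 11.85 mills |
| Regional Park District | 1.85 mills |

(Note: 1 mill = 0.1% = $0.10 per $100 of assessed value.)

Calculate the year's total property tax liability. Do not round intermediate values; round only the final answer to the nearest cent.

$28,157.06

Assessed value = $1,365,500 × 0.82 = $1,119,710
Taxable value = $1,119,710 − $123,000 = $996,710
Haverlea Township: $996,710 × 0.00555 = $5,531.7405
Haverlea County: $996,710 × 0.009 = $8,970.39
City of Willowmere: $996,710 × 0.01185 = $11,811.0135
Regional Park District: $996,710 × 0.00185 = $1,843.9135
Total = $28,157.0575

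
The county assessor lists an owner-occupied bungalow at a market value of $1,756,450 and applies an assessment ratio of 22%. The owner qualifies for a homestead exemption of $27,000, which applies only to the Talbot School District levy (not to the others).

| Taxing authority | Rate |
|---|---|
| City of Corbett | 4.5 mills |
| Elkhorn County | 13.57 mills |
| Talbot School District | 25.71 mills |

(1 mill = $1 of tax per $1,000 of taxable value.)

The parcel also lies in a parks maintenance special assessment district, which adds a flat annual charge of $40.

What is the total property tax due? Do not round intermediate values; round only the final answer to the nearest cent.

Assessed value = $1,756,450 × 0.22 = $386,419
City of Corbett: $386,419 × 0.0045 = $1,738.8855
Elkhorn County: $386,419 × 0.01357 = $5,243.70583
Talbot School District: ($386,419 − $27,000) × 0.02571 = $359,419 × 0.02571 = $9,240.66249
Levies subtotal = $16,223.25382
Total = $16,223.25382 + $40 = $16,263.25382

$16,263.25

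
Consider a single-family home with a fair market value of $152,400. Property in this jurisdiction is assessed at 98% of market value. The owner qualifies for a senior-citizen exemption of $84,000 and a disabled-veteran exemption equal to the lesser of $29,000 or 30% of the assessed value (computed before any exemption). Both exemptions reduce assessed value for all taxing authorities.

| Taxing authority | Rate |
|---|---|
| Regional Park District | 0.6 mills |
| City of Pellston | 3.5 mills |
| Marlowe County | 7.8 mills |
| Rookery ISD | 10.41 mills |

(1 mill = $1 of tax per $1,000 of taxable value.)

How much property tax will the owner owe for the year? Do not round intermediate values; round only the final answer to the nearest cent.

Assessed value = $152,400 × 0.98 = $149,352
Disabled-veteran exemption = min($29,000, 30% × $149,352) = min($29,000, $44,805.6) = $29,000 (dollar cap binds)
Taxable value = $149,352 − $84,000 − $29,000 = $36,352
Regional Park District: $36,352 × 0.0006 = $21.8112
City of Pellston: $36,352 × 0.0035 = $127.232
Marlowe County: $36,352 × 0.0078 = $283.5456
Rookery ISD: $36,352 × 0.01041 = $378.42432
Total = $811.01312

$811.01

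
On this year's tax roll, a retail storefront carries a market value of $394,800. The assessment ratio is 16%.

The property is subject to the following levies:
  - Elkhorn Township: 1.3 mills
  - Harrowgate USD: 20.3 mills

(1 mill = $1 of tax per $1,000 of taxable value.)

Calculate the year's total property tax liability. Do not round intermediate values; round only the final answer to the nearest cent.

$1,364.43

Assessed value = $394,800 × 0.16 = $63,168
Elkhorn Township: $63,168 × 0.0013 = $82.1184
Harrowgate USD: $63,168 × 0.0203 = $1,282.3104
Total = $82.1184 + $1,282.3104 = $1,364.4288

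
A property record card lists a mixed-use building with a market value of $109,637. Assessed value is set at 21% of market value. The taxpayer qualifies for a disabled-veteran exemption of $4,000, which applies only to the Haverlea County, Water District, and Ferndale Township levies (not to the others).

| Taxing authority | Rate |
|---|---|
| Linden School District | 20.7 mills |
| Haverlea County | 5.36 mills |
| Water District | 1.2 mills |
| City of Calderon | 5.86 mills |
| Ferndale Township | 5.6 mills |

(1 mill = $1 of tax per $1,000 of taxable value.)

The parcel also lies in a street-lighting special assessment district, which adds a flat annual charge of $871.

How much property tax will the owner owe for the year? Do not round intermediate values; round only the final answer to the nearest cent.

$1,713.84

Assessed value = $109,637 × 0.21 = $23,023.77
Linden School District: $23,023.77 × 0.0207 = $476.592039
Haverlea County: ($23,023.77 − $4,000) × 0.00536 = $19,023.77 × 0.00536 = $101.9674072
Water District: ($23,023.77 − $4,000) × 0.0012 = $19,023.77 × 0.0012 = $22.828524
City of Calderon: $23,023.77 × 0.00586 = $134.9192922
Ferndale Township: ($23,023.77 − $4,000) × 0.0056 = $19,023.77 × 0.0056 = $106.533112
Levies subtotal = $842.8403744
Total = $842.8403744 + $871 = $1,713.8403744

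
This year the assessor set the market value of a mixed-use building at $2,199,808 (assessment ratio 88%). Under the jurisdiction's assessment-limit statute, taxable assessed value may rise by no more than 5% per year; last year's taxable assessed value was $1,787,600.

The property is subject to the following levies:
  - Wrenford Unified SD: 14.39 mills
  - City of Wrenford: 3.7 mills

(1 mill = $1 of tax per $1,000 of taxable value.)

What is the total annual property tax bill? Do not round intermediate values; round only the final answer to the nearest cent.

$33,954.57

Uncapped assessed value = $2,199,808 × 0.88 = $1,935,831.04
Cap limit = $1,787,600 × 1.05 = $1,876,980
Taxable assessed value = min($1,935,831.04, $1,876,980) = $1,876,980 (cap binds)
Wrenford Unified SD: $1,876,980 × 0.01439 = $27,009.7422
City of Wrenford: $1,876,980 × 0.0037 = $6,944.826
Total = $33,954.5682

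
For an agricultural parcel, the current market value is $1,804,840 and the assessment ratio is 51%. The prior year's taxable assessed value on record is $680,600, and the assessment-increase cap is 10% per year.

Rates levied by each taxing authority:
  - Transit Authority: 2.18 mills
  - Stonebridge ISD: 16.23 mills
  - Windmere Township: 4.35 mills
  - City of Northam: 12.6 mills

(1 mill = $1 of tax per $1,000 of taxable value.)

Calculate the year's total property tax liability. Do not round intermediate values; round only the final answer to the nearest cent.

$26,472.62

Uncapped assessed value = $1,804,840 × 0.51 = $920,468.4
Cap limit = $680,600 × 1.1 = $748,660
Taxable assessed value = min($920,468.4, $748,660) = $748,660 (cap binds)
Transit Authority: $748,660 × 0.00218 = $1,632.0788
Stonebridge ISD: $748,660 × 0.01623 = $12,150.7518
Windmere Township: $748,660 × 0.00435 = $3,256.671
City of Northam: $748,660 × 0.0126 = $9,433.116
Total = $26,472.6176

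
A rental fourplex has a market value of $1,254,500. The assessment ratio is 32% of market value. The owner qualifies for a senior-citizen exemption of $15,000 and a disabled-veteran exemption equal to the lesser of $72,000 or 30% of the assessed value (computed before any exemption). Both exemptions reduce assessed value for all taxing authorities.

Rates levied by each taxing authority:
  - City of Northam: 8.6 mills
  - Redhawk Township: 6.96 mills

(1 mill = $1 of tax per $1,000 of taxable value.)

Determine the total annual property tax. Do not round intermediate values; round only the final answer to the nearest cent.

$4,892.69

Assessed value = $1,254,500 × 0.32 = $401,440
Disabled-veteran exemption = min($72,000, 30% × $401,440) = min($72,000, $120,432) = $72,000 (dollar cap binds)
Taxable value = $401,440 − $15,000 − $72,000 = $314,440
City of Northam: $314,440 × 0.0086 = $2,704.184
Redhawk Township: $314,440 × 0.00696 = $2,188.5024
Total = $4,892.6864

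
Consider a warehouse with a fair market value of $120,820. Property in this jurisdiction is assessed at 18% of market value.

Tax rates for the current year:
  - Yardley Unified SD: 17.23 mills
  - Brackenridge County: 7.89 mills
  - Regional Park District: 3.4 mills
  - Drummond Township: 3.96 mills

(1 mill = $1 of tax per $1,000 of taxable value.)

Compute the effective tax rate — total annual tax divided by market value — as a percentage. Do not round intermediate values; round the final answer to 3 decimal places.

0.585%

Assessed value = $120,820 × 0.18 = $21,747.6
Yardley Unified SD: $21,747.6 × 0.01723 = $374.711148
Brackenridge County: $21,747.6 × 0.00789 = $171.588564
Regional Park District: $21,747.6 × 0.0034 = $73.94184
Drummond Township: $21,747.6 × 0.00396 = $86.120496
Total tax = $706.362048
Effective rate = $706.362048 ÷ $120,820 = 0.585% of market value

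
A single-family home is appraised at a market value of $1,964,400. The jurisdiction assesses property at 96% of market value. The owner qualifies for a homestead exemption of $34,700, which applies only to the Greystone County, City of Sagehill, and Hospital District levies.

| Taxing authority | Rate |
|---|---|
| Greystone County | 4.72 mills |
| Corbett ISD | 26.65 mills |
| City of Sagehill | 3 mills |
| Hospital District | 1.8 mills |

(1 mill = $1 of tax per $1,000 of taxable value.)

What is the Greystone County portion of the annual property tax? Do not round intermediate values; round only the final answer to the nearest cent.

$8,737.31

Assessed value = $1,964,400 × 0.96 = $1,885,824
Greystone County taxable value = $1,885,824 − $34,700 = $1,851,124
Greystone County levy = $1,851,124 × 0.00472 = $8,737.30528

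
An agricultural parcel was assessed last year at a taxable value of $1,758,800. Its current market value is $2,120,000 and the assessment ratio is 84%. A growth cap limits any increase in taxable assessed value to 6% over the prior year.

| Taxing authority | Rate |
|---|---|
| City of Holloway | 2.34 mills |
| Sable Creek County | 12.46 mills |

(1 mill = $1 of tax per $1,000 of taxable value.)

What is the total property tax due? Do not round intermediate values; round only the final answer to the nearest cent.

Uncapped assessed value = $2,120,000 × 0.84 = $1,780,800
Cap limit = $1,758,800 × 1.06 = $1,864,328
Taxable assessed value = min($1,780,800, $1,864,328) = $1,780,800 (cap does not bind)
City of Holloway: $1,780,800 × 0.00234 = $4,167.072
Sable Creek County: $1,780,800 × 0.01246 = $22,188.768
Total = $26,355.84

$26,355.84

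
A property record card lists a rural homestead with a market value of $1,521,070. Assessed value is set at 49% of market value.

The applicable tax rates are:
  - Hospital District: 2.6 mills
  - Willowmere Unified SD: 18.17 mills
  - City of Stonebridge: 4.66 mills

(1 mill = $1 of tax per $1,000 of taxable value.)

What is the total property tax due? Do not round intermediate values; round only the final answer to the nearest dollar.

$18,954

Assessed value = $1,521,070 × 0.49 = $745,324.3
Hospital District: $745,324.3 × 0.0026 = $1,937.84318
Willowmere Unified SD: $745,324.3 × 0.01817 = $13,542.542531
City of Stonebridge: $745,324.3 × 0.00466 = $3,473.211238
Total = $1,937.84318 + $13,542.542531 + $3,473.211238 = $18,953.596949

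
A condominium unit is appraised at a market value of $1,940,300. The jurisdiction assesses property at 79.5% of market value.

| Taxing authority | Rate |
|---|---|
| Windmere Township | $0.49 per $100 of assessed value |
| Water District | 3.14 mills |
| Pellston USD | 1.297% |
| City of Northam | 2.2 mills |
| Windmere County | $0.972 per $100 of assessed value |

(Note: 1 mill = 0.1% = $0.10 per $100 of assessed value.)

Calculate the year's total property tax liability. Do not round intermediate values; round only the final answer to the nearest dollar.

Assessed value = $1,940,300 × 0.795 = $1,542,538.5
Windmere Township: $1,542,538.5 × 0.0049 = $7,558.43865
Water District: $1,542,538.5 × 0.00314 = $4,843.57089
Pellston USD: $1,542,538.5 × 0.01297 = $20,006.724345
City of Northam: $1,542,538.5 × 0.0022 = $3,393.5847
Windmere County: $1,542,538.5 × 0.00972 = $14,993.47422
Total = $50,795.792805

$50,796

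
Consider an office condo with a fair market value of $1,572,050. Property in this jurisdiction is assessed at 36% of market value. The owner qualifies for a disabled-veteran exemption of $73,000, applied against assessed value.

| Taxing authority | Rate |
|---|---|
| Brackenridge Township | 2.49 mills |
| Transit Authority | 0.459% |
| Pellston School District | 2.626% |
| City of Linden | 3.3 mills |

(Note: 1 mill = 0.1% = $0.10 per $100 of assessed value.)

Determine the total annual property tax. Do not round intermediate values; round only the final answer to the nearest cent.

Assessed value = $1,572,050 × 0.36 = $565,938
Taxable value = $565,938 − $73,000 = $492,938
Brackenridge Township: $492,938 × 0.00249 = $1,227.41562
Transit Authority: $492,938 × 0.00459 = $2,262.58542
Pellston School District: $492,938 × 0.02626 = $12,944.55188
City of Linden: $492,938 × 0.0033 = $1,626.6954
Total = $18,061.24832

$18,061.25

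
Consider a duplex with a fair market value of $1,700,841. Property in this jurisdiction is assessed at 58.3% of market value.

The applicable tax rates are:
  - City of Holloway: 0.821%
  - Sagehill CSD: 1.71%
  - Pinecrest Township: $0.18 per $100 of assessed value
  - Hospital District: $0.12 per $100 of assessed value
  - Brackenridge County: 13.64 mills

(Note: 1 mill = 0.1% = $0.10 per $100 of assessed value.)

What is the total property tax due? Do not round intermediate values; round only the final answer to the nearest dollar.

$41,597

Assessed value = $1,700,841 × 0.583 = $991,590.303
City of Holloway: $991,590.303 × 0.00821 = $8,140.95638763
Sagehill CSD: $991,590.303 × 0.0171 = $16,956.1941813
Pinecrest Township: $991,590.303 × 0.0018 = $1,784.8625454
Hospital District: $991,590.303 × 0.0012 = $1,189.9083636
Brackenridge County: $991,590.303 × 0.01364 = $13,525.29173292
Total = $41,597.21321085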